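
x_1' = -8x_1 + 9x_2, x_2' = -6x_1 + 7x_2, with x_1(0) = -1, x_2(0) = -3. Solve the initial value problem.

Coefficient matrix A = [[-8, 9], [-6, 7]].
Characteristic polynomial det(A - λI) = λ^2 + λ - 2 = 0.
Eigenvalues λ = 1, -2.
For λ=1: (A-λI) row 1 is [-9, 9], so an eigenvector is (1, 1).
For λ=-2: (A-λI) row 1 is [-6, 9], so an eigenvector is (-3, -2).
General solution: C_1e^(t)(1,1) + C_2e^(-2t)(-3,-2).
Applying x_1(0)=-1, x_2(0)=-3 gives C_1=-7, C_2=-2.

x_1(t) = -7e^(t) + 6e^(-2t), x_2(t) = -7e^(t) + 4e^(-2t)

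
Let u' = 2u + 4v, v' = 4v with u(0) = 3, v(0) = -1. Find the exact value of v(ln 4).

-256

A = [[2,4],[0,4]]; eigenvalues λ = 4, 2.
Eigenvectors: (-2,-1) for λ=4, (1,0) for λ=2.
From the initial condition, c_1 = 1, c_2 = 5.
v(ln 4) = (1)(4^4)(-1) + (5)(4^2)(0) = -256.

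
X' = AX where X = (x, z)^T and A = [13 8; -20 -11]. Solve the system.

x(t) = C_1e^(t)sin(4t) - C_1e^(t)cos(4t) - C_2e^(t)sin(4t) - C_2e^(t)cos(4t), z(t) = -C_1e^(t)sin(4t) + 2C_1e^(t)cos(4t) + 2C_2e^(t)sin(4t) + C_2e^(t)cos(4t)

Coefficient matrix A = [[13, 8], [-20, -11]].
Characteristic polynomial det(A - λI) = λ^2 - 2λ + 17 = 0.
Eigenvalues λ = 1 ± 4i (complex conjugate pair).
For λ=1+4i: an eigenvector is (-1,2) - i(1,-1) = (-1 - i, 2 + i).
A real fundamental pair from Re and Im of e^((1+4i)t)v: X_1 = e^(t)(cos(4t)·(-1,2) + sin(4t)·(1,-1)), X_2 = e^(t)(sin(4t)·(-1,2) - cos(4t)·(1,-1)).
General solution: C_1X_1 + C_2X_2.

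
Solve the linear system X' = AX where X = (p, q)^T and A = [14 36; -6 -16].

p(t) = 3c_1e^(2t) + 2c_2e^(-4t), q(t) = -c_1e^(2t) - c_2e^(-4t)

Coefficient matrix A = [[14, 36], [-6, -16]].
Characteristic polynomial det(A - λI) = λ^2 + 2λ - 8 = 0.
Eigenvalues λ = 2, -4.
For λ=2: (A-λI) row 1 is [12, 36], so an eigenvector is (3, -1).
For λ=-4: (A-λI) row 1 is [18, 36], so an eigenvector is (2, -1).
General solution: c_1e^(2t)(3,-1) + c_2e^(-4t)(2,-1).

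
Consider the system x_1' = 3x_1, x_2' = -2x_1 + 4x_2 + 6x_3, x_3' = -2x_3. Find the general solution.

Coefficient matrix A = [[3, 0, 0], [-2, 4, 6], [0, 0, -2]].
det(A - λI) = 0 gives eigenvalues λ = 3, 4, -2.
For λ=3: eigenvector (1,2,0).
For λ=4: eigenvector (0,1,0).
For λ=-2: eigenvector (0,-1,1).
General solution: C_1e^(3t)(1,2,0) + C_2e^(4t)(0,1,0) + C_3e^(-2t)(0,-1,1).

x_1(t) = C_1e^(3t), x_2(t) = 2C_1e^(3t) + C_2e^(4t) - C_3e^(-2t), x_3(t) = C_3e^(-2t)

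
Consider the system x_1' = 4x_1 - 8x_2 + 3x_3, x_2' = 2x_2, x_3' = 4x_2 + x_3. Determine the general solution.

Coefficient matrix A = [[4, -8, 3], [0, 2, 0], [0, 4, 1]].
det(A - λI) = 0 gives eigenvalues λ = 1, 4, 2.
For λ=1: eigenvector (1,0,-1).
For λ=4: eigenvector (1,0,0).
For λ=2: eigenvector (-2,1,4).
General solution: C_1e^(t)(1,0,-1) + C_2e^(4t)(1,0,0) + C_3e^(2t)(-2,1,4).

x_1(t) = C_1e^(t) + C_2e^(4t) - 2C_3e^(2t), x_2(t) = C_3e^(2t), x_3(t) = -C_1e^(t) + 4C_3e^(2t)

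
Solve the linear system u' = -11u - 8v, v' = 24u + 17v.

u(t) = c_1e^(5t) - 2c_2e^(t), v(t) = -2c_1e^(5t) + 3c_2e^(t)

Coefficient matrix A = [[-11, -8], [24, 17]].
Characteristic polynomial det(A - λI) = λ^2 - 6λ + 5 = 0.
Eigenvalues λ = 5, 1.
For λ=5: (A-λI) row 1 is [-16, -8], so an eigenvector is (1, -2).
For λ=1: (A-λI) row 1 is [-12, -8], so an eigenvector is (-2, 3).
General solution: c_1e^(5t)(1,-2) + c_2e^(t)(-2,3).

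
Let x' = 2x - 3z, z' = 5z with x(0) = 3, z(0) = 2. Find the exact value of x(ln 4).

-1968

A = [[2,-3],[0,5]]; eigenvalues λ = 2, 5.
Eigenvectors: (-1,0) for λ=2, (-1,1) for λ=5.
From the initial condition, c_1 = -5, c_2 = 2.
x(ln 4) = (-5)(4^2)(-1) + (2)(4^5)(-1) = -1968.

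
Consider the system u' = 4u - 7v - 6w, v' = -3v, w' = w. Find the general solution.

Coefficient matrix A = [[4, -7, -6], [0, -3, 0], [0, 0, 1]].
det(A - λI) = 0 gives eigenvalues λ = 4, 1, -3.
For λ=4: eigenvector (1,0,0).
For λ=1: eigenvector (2,0,1).
For λ=-3: eigenvector (1,1,0).
General solution: c_1e^(4t)(1,0,0) + c_2e^(t)(2,0,1) + c_3e^(-3t)(1,1,0).

u(t) = c_1e^(4t) + 2c_2e^(t) + c_3e^(-3t), v(t) = c_3e^(-3t), w(t) = c_2e^(t)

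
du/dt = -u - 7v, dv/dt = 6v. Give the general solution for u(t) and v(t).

u(t) = C_1e^(6t) + C_2e^(-t), v(t) = -C_1e^(6t)

Coefficient matrix A = [[-1, -7], [0, 6]].
Characteristic polynomial det(A - λI) = λ^2 - 5λ - 6 = 0.
Eigenvalues λ = 6, -1.
For λ=6: (A-λI) row 1 is [-7, -7], so an eigenvector is (1, -1).
For λ=-1: (A-λI) row 1 is [0, -7], so an eigenvector is (1, 0).
General solution: C_1e^(6t)(1,-1) + C_2e^(-t)(1,0).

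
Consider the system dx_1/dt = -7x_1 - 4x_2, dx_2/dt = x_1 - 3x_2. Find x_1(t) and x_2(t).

Coefficient matrix A = [[-7, -4], [1, -3]].
Characteristic polynomial det(A - λI) = λ^2 + 10λ + 25 = 0.
Single eigenvalue λ = -5 with algebraic multiplicity 2.
Eigenvector v = (-2,1); generalized eigenvector w with (A-λI)w=v is (-3,2).
General solution: e^(-5t)[C_1·v + C_2·(t·v + w)].

x_1(t) = -2C_1e^(-5t) - 2C_2te^(-5t) - 3C_2e^(-5t), x_2(t) = C_1e^(-5t) + C_2te^(-5t) + 2C_2e^(-5t)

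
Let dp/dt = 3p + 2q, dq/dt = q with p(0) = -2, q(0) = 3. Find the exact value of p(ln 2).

2

A = [[3,2],[0,1]]; eigenvalues λ = 3, 1.
Eigenvectors: (1,0) for λ=3, (1,-1) for λ=1.
From the initial condition, c_1 = 1, c_2 = -3.
p(ln 2) = (1)(2^3)(1) + (-3)(2^1)(1) = 2.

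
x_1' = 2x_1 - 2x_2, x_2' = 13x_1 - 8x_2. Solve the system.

x_1(t) = -c_1e^(-3t)sin(t) + c_1e^(-3t)cos(t) + c_2e^(-3t)sin(t) + c_2e^(-3t)cos(t), x_2(t) = -2c_1e^(-3t)sin(t) + 3c_1e^(-3t)cos(t) + 3c_2e^(-3t)sin(t) + 2c_2e^(-3t)cos(t)

Coefficient matrix A = [[2, -2], [13, -8]].
Characteristic polynomial det(A - λI) = λ^2 + 6λ + 10 = 0.
Eigenvalues λ = -3 ± i (complex conjugate pair).
For λ=-3+i: an eigenvector is (1,3) - i(-1,-2) = (1 + i, 3 + 2i).
A real fundamental pair from Re and Im of e^((-3+i)t)v: X_1 = e^(-3t)(cos(t)·(1,3) + sin(t)·(-1,-2)), X_2 = e^(-3t)(sin(t)·(1,3) - cos(t)·(-1,-2)).
General solution: c_1X_1 + c_2X_2.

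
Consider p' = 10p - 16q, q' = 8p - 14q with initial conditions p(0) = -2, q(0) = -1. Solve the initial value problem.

Coefficient matrix A = [[10, -16], [8, -14]].
Characteristic polynomial det(A - λI) = λ^2 + 4λ - 12 = 0.
Eigenvalues λ = -6, 2.
For λ=-6: (A-λI) row 1 is [16, -16], so an eigenvector is (1, 1).
For λ=2: (A-λI) row 1 is [8, -16], so an eigenvector is (-2, -1).
General solution: C_1e^(-6t)(1,1) + C_2e^(2t)(-2,-1).
Applying p(0)=-2, q(0)=-1 gives C_1=0, C_2=1.

p(t) = -2e^(2t), q(t) = -e^(2t)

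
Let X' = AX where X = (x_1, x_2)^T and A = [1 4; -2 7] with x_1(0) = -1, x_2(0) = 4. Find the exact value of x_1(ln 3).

A = [[1,4],[-2,7]]; eigenvalues λ = 3, 5.
Eigenvectors: (2,1) for λ=3, (-1,-1) for λ=5.
From the initial condition, c_1 = -5, c_2 = -9.
x_1(ln 3) = (-5)(3^3)(2) + (-9)(3^5)(-1) = 1917.

1917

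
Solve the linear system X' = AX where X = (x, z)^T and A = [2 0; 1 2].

x(t) = C_2e^(2t), z(t) = C_1e^(2t) + C_2te^(2t) - 3C_2e^(2t)

Coefficient matrix A = [[2, 0], [1, 2]].
Characteristic polynomial det(A - λI) = λ^2 - 4λ + 4 = 0.
Single eigenvalue λ = 2 with algebraic multiplicity 2.
Eigenvector v = (0,1); generalized eigenvector w with (A-λI)w=v is (1,-3).
General solution: e^(2t)[C_1·v + C_2·(t·v + w)].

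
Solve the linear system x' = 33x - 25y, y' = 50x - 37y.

Coefficient matrix A = [[33, -25], [50, -37]].
Characteristic polynomial det(A - λI) = λ^2 + 4λ + 29 = 0.
Eigenvalues λ = -2 ± 5i (complex conjugate pair).
For λ=-2+5i: an eigenvector is (2,3) - i(-1,-1) = (2 + i, 3 + i).
A real fundamental pair from Re and Im of e^((-2+5i)t)v: X_1 = e^(-2t)(cos(5t)·(2,3) + sin(5t)·(-1,-1)), X_2 = e^(-2t)(sin(5t)·(2,3) - cos(5t)·(-1,-1)).
General solution: c_1X_1 + c_2X_2.

x(t) = -c_1e^(-2t)sin(5t) + 2c_1e^(-2t)cos(5t) + 2c_2e^(-2t)sin(5t) + c_2e^(-2t)cos(5t), y(t) = -c_1e^(-2t)sin(5t) + 3c_1e^(-2t)cos(5t) + 3c_2e^(-2t)sin(5t) + c_2e^(-2t)cos(5t)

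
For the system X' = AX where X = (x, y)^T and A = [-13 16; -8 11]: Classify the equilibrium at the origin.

saddle

A = [[-13,16],[-8,11]]; det(A-λI) = λ^2 + 2λ - 15.
λ = 3, -5: opposite signs.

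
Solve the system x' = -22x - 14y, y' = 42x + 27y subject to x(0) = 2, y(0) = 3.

x(t) = -12e^(6t) + 14e^(-t), y(t) = 24e^(6t) - 21e^(-t)

Coefficient matrix A = [[-22, -14], [42, 27]].
Characteristic polynomial det(A - λI) = λ^2 - 5λ - 6 = 0.
Eigenvalues λ = -1, 6.
For λ=-1: (A-λI) row 1 is [-21, -14], so an eigenvector is (-2, 3).
For λ=6: (A-λI) row 1 is [-28, -14], so an eigenvector is (-1, 2).
General solution: c_1e^(-t)(-2,3) + c_2e^(6t)(-1,2).
Applying x(0)=2, y(0)=3 gives c_1=-7, c_2=12.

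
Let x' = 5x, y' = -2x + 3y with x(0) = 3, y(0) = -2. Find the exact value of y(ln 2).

-88

A = [[5,0],[-2,3]]; eigenvalues λ = 3, 5.
Eigenvectors: (0,1) for λ=3, (-1,1) for λ=5.
From the initial condition, c_1 = 1, c_2 = -3.
y(ln 2) = (1)(2^3)(1) + (-3)(2^5)(1) = -88.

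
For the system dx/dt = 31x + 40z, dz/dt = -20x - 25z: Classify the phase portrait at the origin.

unstable spiral

A = [[31,40],[-20,-25]]; det(A-λI) = λ^2 - 6λ + 25.
λ = 3 ± 4i: positive real part.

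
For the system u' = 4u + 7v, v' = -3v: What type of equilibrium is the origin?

A = [[4,7],[0,-3]]; det(A-λI) = λ^2 - λ - 12.
λ = 4, -3: opposite signs.

saddle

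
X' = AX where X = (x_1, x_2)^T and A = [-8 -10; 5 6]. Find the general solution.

Coefficient matrix A = [[-8, -10], [5, 6]].
Characteristic polynomial det(A - λI) = λ^2 + 2λ + 2 = 0.
Eigenvalues λ = -1 ± i (complex conjugate pair).
For λ=-1+i: an eigenvector is (-3,2) - i(1,-1) = (-3 - i, 2 + i).
A real fundamental pair from Re and Im of e^((-1+i)t)v: X_1 = e^(-t)(cos(t)·(-3,2) + sin(t)·(1,-1)), X_2 = e^(-t)(sin(t)·(-3,2) - cos(t)·(1,-1)).
General solution: C_1X_1 + C_2X_2.

x_1(t) = C_1e^(-t)sin(t) - 3C_1e^(-t)cos(t) - 3C_2e^(-t)sin(t) - C_2e^(-t)cos(t), x_2(t) = -C_1e^(-t)sin(t) + 2C_1e^(-t)cos(t) + 2C_2e^(-t)sin(t) + C_2e^(-t)cos(t)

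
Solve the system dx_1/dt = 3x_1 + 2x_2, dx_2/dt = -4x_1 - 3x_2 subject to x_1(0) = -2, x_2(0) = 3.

x_1(t) = -e^(t) - e^(-t), x_2(t) = e^(t) + 2e^(-t)

Coefficient matrix A = [[3, 2], [-4, -3]].
Characteristic polynomial det(A - λI) = λ^2 - 1 = 0.
Eigenvalues λ = 1, -1.
For λ=1: (A-λI) row 1 is [2, 2], so an eigenvector is (1, -1).
For λ=-1: (A-λI) row 1 is [4, 2], so an eigenvector is (-1, 2).
General solution: C_1e^(t)(1,-1) + C_2e^(-t)(-1,2).
Applying x_1(0)=-2, x_2(0)=3 gives C_1=-1, C_2=1.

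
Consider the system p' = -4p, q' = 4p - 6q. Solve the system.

Coefficient matrix A = [[-4, 0], [4, -6]].
Characteristic polynomial det(A - λI) = λ^2 + 10λ + 24 = 0.
Eigenvalues λ = -4, -6.
For λ=-4: (A-λI) row 2 is [4, -2], so an eigenvector is (1, 2).
For λ=-6: (A-λI) row 1 is [2, 0], so an eigenvector is (0, 1).
General solution: c_1e^(-4t)(1,2) + c_2e^(-6t)(0,1).

p(t) = c_1e^(-4t), q(t) = 2c_1e^(-4t) + c_2e^(-6t)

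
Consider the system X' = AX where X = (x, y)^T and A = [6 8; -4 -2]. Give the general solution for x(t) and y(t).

Coefficient matrix A = [[6, 8], [-4, -2]].
Characteristic polynomial det(A - λI) = λ^2 - 4λ + 20 = 0.
Eigenvalues λ = 2 ± 4i (complex conjugate pair).
For λ=2+4i: an eigenvector is (-1,0) - i(-1,1) = (-1 + i, 0 - i).
A real fundamental pair from Re and Im of e^((2+4i)t)v: X_1 = e^(2t)(cos(4t)·(-1,0) + sin(4t)·(-1,1)), X_2 = e^(2t)(sin(4t)·(-1,0) - cos(4t)·(-1,1)).
General solution: K_1X_1 + K_2X_2.

x(t) = -K_1e^(2t)sin(4t) - K_1e^(2t)cos(4t) - K_2e^(2t)sin(4t) + K_2e^(2t)cos(4t), y(t) = K_1e^(2t)sin(4t) - K_2e^(2t)cos(4t)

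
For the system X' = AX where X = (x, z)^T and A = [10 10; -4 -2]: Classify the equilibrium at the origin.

unstable spiral

A = [[10,10],[-4,-2]]; det(A-λI) = λ^2 - 8λ + 20.
λ = 4 ± 2i: positive real part.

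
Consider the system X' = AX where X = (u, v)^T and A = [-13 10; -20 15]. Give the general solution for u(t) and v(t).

u(t) = -2K_1e^(t)sin(2t) + K_1e^(t)cos(2t) + K_2e^(t)sin(2t) + 2K_2e^(t)cos(2t), v(t) = -3K_1e^(t)sin(2t) + K_1e^(t)cos(2t) + K_2e^(t)sin(2t) + 3K_2e^(t)cos(2t)

Coefficient matrix A = [[-13, 10], [-20, 15]].
Characteristic polynomial det(A - λI) = λ^2 - 2λ + 5 = 0.
Eigenvalues λ = 1 ± 2i (complex conjugate pair).
For λ=1+2i: an eigenvector is (1,1) - i(-2,-3) = (1 + 2i, 1 + 3i).
A real fundamental pair from Re and Im of e^((1+2i)t)v: X_1 = e^(t)(cos(2t)·(1,1) + sin(2t)·(-2,-3)), X_2 = e^(t)(sin(2t)·(1,1) - cos(2t)·(-2,-3)).
General solution: K_1X_1 + K_2X_2.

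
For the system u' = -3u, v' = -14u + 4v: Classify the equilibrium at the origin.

saddle

A = [[-3,0],[-14,4]]; det(A-λI) = λ^2 - λ - 12.
λ = 4, -3: opposite signs.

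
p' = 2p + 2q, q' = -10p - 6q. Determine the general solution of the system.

Coefficient matrix A = [[2, 2], [-10, -6]].
Characteristic polynomial det(A - λI) = λ^2 + 4λ + 8 = 0.
Eigenvalues λ = -2 ± 2i (complex conjugate pair).
For λ=-2+2i: an eigenvector is (0,1) - i(1,-2) = (0 - i, 1 + 2i).
A real fundamental pair from Re and Im of e^((-2+2i)t)v: X_1 = e^(-2t)(cos(2t)·(0,1) + sin(2t)·(1,-2)), X_2 = e^(-2t)(sin(2t)·(0,1) - cos(2t)·(1,-2)).
General solution: c_1X_1 + c_2X_2.

p(t) = c_1e^(-2t)sin(2t) - c_2e^(-2t)cos(2t), q(t) = -2c_1e^(-2t)sin(2t) + c_1e^(-2t)cos(2t) + c_2e^(-2t)sin(2t) + 2c_2e^(-2t)cos(2t)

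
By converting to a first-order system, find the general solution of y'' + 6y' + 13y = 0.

y(t) = K_1e^(-3t)cos(2t) + K_2e^(-3t)sin(2t)

Let x_1 = y, x_2 = y'. Then x_1' = x_2 and x_2' = -13x_1 - 6x_2.
A = [[0,1],[-13,-6]]; det(A-λI) = λ^2 + 6λ + 13.
Eigenvalues λ = -3 ± 2i.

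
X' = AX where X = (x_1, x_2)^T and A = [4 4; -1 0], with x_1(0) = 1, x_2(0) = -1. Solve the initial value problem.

x_1(t) = -2te^(2t) + e^(2t), x_2(t) = te^(2t) - e^(2t)

Coefficient matrix A = [[4, 4], [-1, 0]].
Characteristic polynomial det(A - λI) = λ^2 - 4λ + 4 = 0.
Single eigenvalue λ = 2 with algebraic multiplicity 2.
Eigenvector v = (-2,1); generalized eigenvector w with (A-λI)w=v is (3,-2).
General solution: e^(2t)[C_1·v + C_2·(t·v + w)].
Applying x_1(0)=1, x_2(0)=-1 gives C_1=1, C_2=1.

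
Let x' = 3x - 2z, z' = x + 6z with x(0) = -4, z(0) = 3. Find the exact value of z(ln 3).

A = [[3,-2],[1,6]]; eigenvalues λ = 4, 5.
Eigenvectors: (-2,1) for λ=4, (1,-1) for λ=5.
From the initial condition, c_1 = 1, c_2 = -2.
z(ln 3) = (1)(3^4)(1) + (-2)(3^5)(-1) = 567.

567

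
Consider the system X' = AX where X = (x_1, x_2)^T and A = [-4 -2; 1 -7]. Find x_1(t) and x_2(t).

Coefficient matrix A = [[-4, -2], [1, -7]].
Characteristic polynomial det(A - λI) = λ^2 + 11λ + 30 = 0.
Eigenvalues λ = -5, -6.
For λ=-5: (A-λI) row 1 is [1, -2], so an eigenvector is (-2, -1).
For λ=-6: (A-λI) row 1 is [2, -2], so an eigenvector is (-1, -1).
General solution: K_1e^(-5t)(-2,-1) + K_2e^(-6t)(-1,-1).

x_1(t) = -2K_1e^(-5t) - K_2e^(-6t), x_2(t) = -K_1e^(-5t) - K_2e^(-6t)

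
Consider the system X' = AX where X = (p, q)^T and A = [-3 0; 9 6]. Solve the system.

Coefficient matrix A = [[-3, 0], [9, 6]].
Characteristic polynomial det(A - λI) = λ^2 - 3λ - 18 = 0.
Eigenvalues λ = 6, -3.
For λ=6: (A-λI) row 1 is [-9, 0], so an eigenvector is (0, 1).
For λ=-3: (A-λI) row 2 is [9, 9], so an eigenvector is (-1, 1).
General solution: c_1e^(6t)(0,1) + c_2e^(-3t)(-1,1).

p(t) = -c_2e^(-3t), q(t) = c_1e^(6t) + c_2e^(-3t)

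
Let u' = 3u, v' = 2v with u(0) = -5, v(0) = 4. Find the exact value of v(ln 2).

16

A = [[3,0],[0,2]]; eigenvalues λ = 2, 3.
Eigenvectors: (0,1) for λ=2, (-1,0) for λ=3.
From the initial condition, c_1 = 4, c_2 = 5.
v(ln 2) = (4)(2^2)(1) + (5)(2^3)(0) = 16.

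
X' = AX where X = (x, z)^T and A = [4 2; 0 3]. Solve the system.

Coefficient matrix A = [[4, 2], [0, 3]].
Characteristic polynomial det(A - λI) = λ^2 - 7λ + 12 = 0.
Eigenvalues λ = 3, 4.
For λ=3: (A-λI) row 1 is [1, 2], so an eigenvector is (-2, 1).
For λ=4: (A-λI) row 1 is [0, 2], so an eigenvector is (1, 0).
General solution: c_1e^(3t)(-2,1) + c_2e^(4t)(1,0).

x(t) = -2c_1e^(3t) + c_2e^(4t), z(t) = c_1e^(3t)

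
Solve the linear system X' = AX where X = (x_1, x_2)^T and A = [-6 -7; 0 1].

x_1(t) = -K_1e^(t) - K_2e^(-6t), x_2(t) = K_1e^(t)

Coefficient matrix A = [[-6, -7], [0, 1]].
Characteristic polynomial det(A - λI) = λ^2 + 5λ - 6 = 0.
Eigenvalues λ = 1, -6.
For λ=1: (A-λI) row 1 is [-7, -7], so an eigenvector is (-1, 1).
For λ=-6: (A-λI) row 1 is [0, -7], so an eigenvector is (-1, 0).
General solution: K_1e^(t)(-1,1) + K_2e^(-6t)(-1,0).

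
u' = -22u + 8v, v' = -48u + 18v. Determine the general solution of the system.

u(t) = K_1e^(-6t) + K_2e^(2t), v(t) = 2K_1e^(-6t) + 3K_2e^(2t)

Coefficient matrix A = [[-22, 8], [-48, 18]].
Characteristic polynomial det(A - λI) = λ^2 + 4λ - 12 = 0.
Eigenvalues λ = -6, 2.
For λ=-6: (A-λI) row 1 is [-16, 8], so an eigenvector is (1, 2).
For λ=2: (A-λI) row 1 is [-24, 8], so an eigenvector is (1, 3).
General solution: K_1e^(-6t)(1,2) + K_2e^(2t)(1,3).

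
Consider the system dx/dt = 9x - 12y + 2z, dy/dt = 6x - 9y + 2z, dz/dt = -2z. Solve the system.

Coefficient matrix A = [[9, -12, 2], [6, -9, 2], [0, 0, -2]].
det(A - λI) = 0 gives eigenvalues λ = -3, 3, -2.
For λ=-3: eigenvector (1,1,0).
For λ=3: eigenvector (-2,-1,0).
For λ=-2: eigenvector (2,2,1).
General solution: K_1e^(-3t)(1,1,0) + K_2e^(3t)(-2,-1,0) + K_3e^(-2t)(2,2,1).

x(t) = K_1e^(-3t) - 2K_2e^(3t) + 2K_3e^(-2t), y(t) = K_1e^(-3t) - K_2e^(3t) + 2K_3e^(-2t), z(t) = K_3e^(-2t)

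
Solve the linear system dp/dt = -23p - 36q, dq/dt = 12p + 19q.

p(t) = 3K_1e^(t) + 2K_2e^(-5t), q(t) = -2K_1e^(t) - K_2e^(-5t)

Coefficient matrix A = [[-23, -36], [12, 19]].
Characteristic polynomial det(A - λI) = λ^2 + 4λ - 5 = 0.
Eigenvalues λ = 1, -5.
For λ=1: (A-λI) row 1 is [-24, -36], so an eigenvector is (3, -2).
For λ=-5: (A-λI) row 1 is [-18, -36], so an eigenvector is (2, -1).
General solution: K_1e^(t)(3,-2) + K_2e^(-5t)(2,-1).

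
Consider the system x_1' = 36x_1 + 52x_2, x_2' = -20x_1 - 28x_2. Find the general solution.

Coefficient matrix A = [[36, 52], [-20, -28]].
Characteristic polynomial det(A - λI) = λ^2 - 8λ + 32 = 0.
Eigenvalues λ = 4 ± 4i (complex conjugate pair).
For λ=4+4i: an eigenvector is (-2,1) - i(-3,2) = (-2 + 3i, 1 - 2i).
A real fundamental pair from Re and Im of e^((4+4i)t)v: X_1 = e^(4t)(cos(4t)·(-2,1) + sin(4t)·(-3,2)), X_2 = e^(4t)(sin(4t)·(-2,1) - cos(4t)·(-3,2)).
General solution: c_1X_1 + c_2X_2.

x_1(t) = -3c_1e^(4t)sin(4t) - 2c_1e^(4t)cos(4t) - 2c_2e^(4t)sin(4t) + 3c_2e^(4t)cos(4t), x_2(t) = 2c_1e^(4t)sin(4t) + c_1e^(4t)cos(4t) + c_2e^(4t)sin(4t) - 2c_2e^(4t)cos(4t)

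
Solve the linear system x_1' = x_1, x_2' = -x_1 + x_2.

x_1(t) = K_2e^(t), x_2(t) = -K_1e^(t) - K_2te^(t)

Coefficient matrix A = [[1, 0], [-1, 1]].
Characteristic polynomial det(A - λI) = λ^2 - 2λ + 1 = 0.
Single eigenvalue λ = 1 with algebraic multiplicity 2.
Eigenvector v = (0,-1); generalized eigenvector w with (A-λI)w=v is (1,0).
General solution: e^(t)[K_1·v + K_2·(t·v + w)].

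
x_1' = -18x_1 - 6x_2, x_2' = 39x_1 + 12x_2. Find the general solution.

x_1(t) = c_1e^(-3t)sin(3t) + c_1e^(-3t)cos(3t) + c_2e^(-3t)sin(3t) - c_2e^(-3t)cos(3t), x_2(t) = -2c_1e^(-3t)sin(3t) - 3c_1e^(-3t)cos(3t) - 3c_2e^(-3t)sin(3t) + 2c_2e^(-3t)cos(3t)

Coefficient matrix A = [[-18, -6], [39, 12]].
Characteristic polynomial det(A - λI) = λ^2 + 6λ + 18 = 0.
Eigenvalues λ = -3 ± 3i (complex conjugate pair).
For λ=-3+3i: an eigenvector is (1,-3) - i(1,-2) = (1 - i, -3 + 2i).
A real fundamental pair from Re and Im of e^((-3+3i)t)v: X_1 = e^(-3t)(cos(3t)·(1,-3) + sin(3t)·(1,-2)), X_2 = e^(-3t)(sin(3t)·(1,-3) - cos(3t)·(1,-2)).
General solution: c_1X_1 + c_2X_2.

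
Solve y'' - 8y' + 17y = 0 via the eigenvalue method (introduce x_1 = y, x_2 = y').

y(t) = c_1e^(4t)cos(t) + c_2e^(4t)sin(t)

Let x_1 = y, x_2 = y'. Then x_1' = x_2 and x_2' = -17x_1 + 8x_2.
A = [[0,1],[-17,8]]; det(A-λI) = λ^2 - 8λ + 17.
Eigenvalues λ = 4 ± i.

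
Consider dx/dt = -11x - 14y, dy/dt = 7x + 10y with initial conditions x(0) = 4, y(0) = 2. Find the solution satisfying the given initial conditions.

Coefficient matrix A = [[-11, -14], [7, 10]].
Characteristic polynomial det(A - λI) = λ^2 + λ - 12 = 0.
Eigenvalues λ = 3, -4.
For λ=3: (A-λI) row 1 is [-14, -14], so an eigenvector is (1, -1).
For λ=-4: (A-λI) row 1 is [-7, -14], so an eigenvector is (2, -1).
General solution: K_1e^(3t)(1,-1) + K_2e^(-4t)(2,-1).
Applying x(0)=4, y(0)=2 gives K_1=-8, K_2=6.

x(t) = -8e^(3t) + 12e^(-4t), y(t) = 8e^(3t) - 6e^(-4t)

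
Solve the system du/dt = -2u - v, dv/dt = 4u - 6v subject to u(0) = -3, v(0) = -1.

u(t) = -5te^(-4t) - 3e^(-4t), v(t) = -10te^(-4t) - e^(-4t)

Coefficient matrix A = [[-2, -1], [4, -6]].
Characteristic polynomial det(A - λI) = λ^2 + 8λ + 16 = 0.
Single eigenvalue λ = -4 with algebraic multiplicity 2.
Eigenvector v = (-1,-2); generalized eigenvector w with (A-λI)w=v is (0,1).
General solution: e^(-4t)[C_1·v + C_2·(t·v + w)].
Applying u(0)=-3, v(0)=-1 gives C_1=3, C_2=5.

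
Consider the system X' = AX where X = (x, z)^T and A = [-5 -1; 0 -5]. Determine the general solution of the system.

Coefficient matrix A = [[-5, -1], [0, -5]].
Characteristic polynomial det(A - λI) = λ^2 + 10λ + 25 = 0.
Single eigenvalue λ = -5 with algebraic multiplicity 2.
Eigenvector v = (1,0); generalized eigenvector w with (A-λI)w=v is (1,-1).
General solution: e^(-5t)[C_1·v + C_2·(t·v + w)].

x(t) = C_1e^(-5t) + C_2te^(-5t) + C_2e^(-5t), z(t) = -C_2e^(-5t)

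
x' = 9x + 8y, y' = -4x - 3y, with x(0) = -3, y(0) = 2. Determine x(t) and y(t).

Coefficient matrix A = [[9, 8], [-4, -3]].
Characteristic polynomial det(A - λI) = λ^2 - 6λ + 5 = 0.
Eigenvalues λ = 1, 5.
For λ=1: (A-λI) row 1 is [8, 8], so an eigenvector is (1, -1).
For λ=5: (A-λI) row 1 is [4, 8], so an eigenvector is (2, -1).
General solution: C_1e^(t)(1,-1) + C_2e^(5t)(2,-1).
Applying x(0)=-3, y(0)=2 gives C_1=-1, C_2=-1.

x(t) = -2e^(5t) - e^(t), y(t) = e^(5t) + e^(t)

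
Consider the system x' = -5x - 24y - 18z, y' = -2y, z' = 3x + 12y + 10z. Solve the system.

x(t) = 3C_1e^(t) + 4C_2e^(-2t) - 2C_3e^(4t), y(t) = C_2e^(-2t), z(t) = -C_1e^(t) - 2C_2e^(-2t) + C_3e^(4t)

Coefficient matrix A = [[-5, -24, -18], [0, -2, 0], [3, 12, 10]].
det(A - λI) = 0 gives eigenvalues λ = 1, -2, 4.
For λ=1: eigenvector (3,0,-1).
For λ=-2: eigenvector (4,1,-2).
For λ=4: eigenvector (-2,0,1).
General solution: C_1e^(t)(3,0,-1) + C_2e^(-2t)(4,1,-2) + C_3e^(4t)(-2,0,1).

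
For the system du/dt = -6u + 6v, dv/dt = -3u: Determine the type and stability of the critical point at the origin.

stable spiral

A = [[-6,6],[-3,0]]; det(A-λI) = λ^2 + 6λ + 18.
λ = -3 ± 3i: negative real part.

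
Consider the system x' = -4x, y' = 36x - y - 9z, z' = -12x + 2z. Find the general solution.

Coefficient matrix A = [[-4, 0, 0], [36, -1, -9], [-12, 0, 2]].
det(A - λI) = 0 gives eigenvalues λ = -4, 2, -1.
For λ=-4: eigenvector (1,-6,2).
For λ=2: eigenvector (0,-3,1).
For λ=-1: eigenvector (0,1,0).
General solution: K_1e^(-4t)(1,-6,2) + K_2e^(2t)(0,-3,1) + K_3e^(-t)(0,1,0).

x(t) = K_1e^(-4t), y(t) = -6K_1e^(-4t) - 3K_2e^(2t) + K_3e^(-t), z(t) = 2K_1e^(-4t) + K_2e^(2t)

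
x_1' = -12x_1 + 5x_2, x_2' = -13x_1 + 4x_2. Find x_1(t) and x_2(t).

Coefficient matrix A = [[-12, 5], [-13, 4]].
Characteristic polynomial det(A - λI) = λ^2 + 8λ + 17 = 0.
Eigenvalues λ = -4 ± i (complex conjugate pair).
For λ=-4+i: an eigenvector is (-2,-3) - i(1,2) = (-2 - i, -3 - 2i).
A real fundamental pair from Re and Im of e^((-4+i)t)v: X_1 = e^(-4t)(cos(t)·(-2,-3) + sin(t)·(1,2)), X_2 = e^(-4t)(sin(t)·(-2,-3) - cos(t)·(1,2)).
General solution: C_1X_1 + C_2X_2.

x_1(t) = C_1e^(-4t)sin(t) - 2C_1e^(-4t)cos(t) - 2C_2e^(-4t)sin(t) - C_2e^(-4t)cos(t), x_2(t) = 2C_1e^(-4t)sin(t) - 3C_1e^(-4t)cos(t) - 3C_2e^(-4t)sin(t) - 2C_2e^(-4t)cos(t)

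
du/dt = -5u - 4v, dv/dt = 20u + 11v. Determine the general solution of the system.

u(t) = -c_1e^(3t)cos(4t) - c_2e^(3t)sin(4t), v(t) = -c_1e^(3t)sin(4t) + 2c_1e^(3t)cos(4t) + 2c_2e^(3t)sin(4t) + c_2e^(3t)cos(4t)

Coefficient matrix A = [[-5, -4], [20, 11]].
Characteristic polynomial det(A - λI) = λ^2 - 6λ + 25 = 0.
Eigenvalues λ = 3 ± 4i (complex conjugate pair).
For λ=3+4i: an eigenvector is (-1,2) - i(0,-1) = (-1, 2 + i).
A real fundamental pair from Re and Im of e^((3+4i)t)v: X_1 = e^(3t)(cos(4t)·(-1,2) + sin(4t)·(0,-1)), X_2 = e^(3t)(sin(4t)·(-1,2) - cos(4t)·(0,-1)).
General solution: c_1X_1 + c_2X_2.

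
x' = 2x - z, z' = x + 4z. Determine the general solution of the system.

x(t) = -K_1e^(3t) - K_2te^(3t) + 3K_2e^(3t), z(t) = K_1e^(3t) + K_2te^(3t) - 2K_2e^(3t)

Coefficient matrix A = [[2, -1], [1, 4]].
Characteristic polynomial det(A - λI) = λ^2 - 6λ + 9 = 0.
Single eigenvalue λ = 3 with algebraic multiplicity 2.
Eigenvector v = (-1,1); generalized eigenvector w with (A-λI)w=v is (3,-2).
General solution: e^(3t)[K_1·v + K_2·(t·v + w)].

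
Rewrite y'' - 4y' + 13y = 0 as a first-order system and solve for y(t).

Let x_1 = y, x_2 = y'. Then x_1' = x_2 and x_2' = -13x_1 + 4x_2.
A = [[0,1],[-13,4]]; det(A-λI) = λ^2 - 4λ + 13.
Eigenvalues λ = 2 ± 3i.

y(t) = c_1e^(2t)cos(3t) + c_2e^(2t)sin(3t)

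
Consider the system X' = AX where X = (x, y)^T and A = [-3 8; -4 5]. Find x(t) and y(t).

x(t) = -c_1e^(t)sin(4t) + c_1e^(t)cos(4t) + c_2e^(t)sin(4t) + c_2e^(t)cos(4t), y(t) = -c_1e^(t)sin(4t) + c_2e^(t)cos(4t)

Coefficient matrix A = [[-3, 8], [-4, 5]].
Characteristic polynomial det(A - λI) = λ^2 - 2λ + 17 = 0.
Eigenvalues λ = 1 ± 4i (complex conjugate pair).
For λ=1+4i: an eigenvector is (1,0) - i(-1,-1) = (1 + i, 0 + i).
A real fundamental pair from Re and Im of e^((1+4i)t)v: X_1 = e^(t)(cos(4t)·(1,0) + sin(4t)·(-1,-1)), X_2 = e^(t)(sin(4t)·(1,0) - cos(4t)·(-1,-1)).
General solution: c_1X_1 + c_2X_2.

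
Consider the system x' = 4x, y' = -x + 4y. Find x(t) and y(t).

x(t) = c_2e^(4t), y(t) = -c_1e^(4t) - c_2te^(4t)

Coefficient matrix A = [[4, 0], [-1, 4]].
Characteristic polynomial det(A - λI) = λ^2 - 8λ + 16 = 0.
Single eigenvalue λ = 4 with algebraic multiplicity 2.
Eigenvector v = (0,-1); generalized eigenvector w with (A-λI)w=v is (1,0).
General solution: e^(4t)[c_1·v + c_2·(t·v + w)].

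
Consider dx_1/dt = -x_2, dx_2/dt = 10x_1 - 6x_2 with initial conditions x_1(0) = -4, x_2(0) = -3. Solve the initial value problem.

Coefficient matrix A = [[0, -1], [10, -6]].
Characteristic polynomial det(A - λI) = λ^2 + 6λ + 10 = 0.
Eigenvalues λ = -3 ± i (complex conjugate pair).
For λ=-3+i: an eigenvector is (1,3) - i(0,1) = (1, 3 - i).
A real fundamental pair from Re and Im of e^((-3+i)t)v: X_1 = e^(-3t)(cos(t)·(1,3) + sin(t)·(0,1)), X_2 = e^(-3t)(sin(t)·(1,3) - cos(t)·(0,1)).
General solution: c_1X_1 + c_2X_2.
Applying x_1(0)=-4, x_2(0)=-3 gives c_1=-4, c_2=-9.

x_1(t) = -9e^(-3t)sin(t) - 4e^(-3t)cos(t), x_2(t) = -31e^(-3t)sin(t) - 3e^(-3t)cos(t)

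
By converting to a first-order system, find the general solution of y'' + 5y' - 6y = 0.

Let x_1 = y, x_2 = y'. Then x_1' = x_2 and x_2' = 6x_1 - 5x_2.
A = [[0,1],[6,-5]]; det(A-λI) = λ^2 + 5λ - 6.
Eigenvalues λ = 1, -6 with eigenvectors (1,1), (1,-6).

y(t) = K_1e^(t) + K_2e^(-6t)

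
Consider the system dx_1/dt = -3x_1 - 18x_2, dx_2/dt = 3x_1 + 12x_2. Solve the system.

Coefficient matrix A = [[-3, -18], [3, 12]].
Characteristic polynomial det(A - λI) = λ^2 - 9λ + 18 = 0.
Eigenvalues λ = 6, 3.
For λ=6: (A-λI) row 1 is [-9, -18], so an eigenvector is (2, -1).
For λ=3: (A-λI) row 1 is [-6, -18], so an eigenvector is (-3, 1).
General solution: c_1e^(6t)(2,-1) + c_2e^(3t)(-3,1).

x_1(t) = 2c_1e^(6t) - 3c_2e^(3t), x_2(t) = -c_1e^(6t) + c_2e^(3t)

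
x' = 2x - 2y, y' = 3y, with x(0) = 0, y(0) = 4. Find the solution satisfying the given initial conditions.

x(t) = -8e^(3t) + 8e^(2t), y(t) = 4e^(3t)

Coefficient matrix A = [[2, -2], [0, 3]].
Characteristic polynomial det(A - λI) = λ^2 - 5λ + 6 = 0.
Eigenvalues λ = 3, 2.
For λ=3: (A-λI) row 1 is [-1, -2], so an eigenvector is (-2, 1).
For λ=2: (A-λI) row 1 is [0, -2], so an eigenvector is (1, 0).
General solution: K_1e^(3t)(-2,1) + K_2e^(2t)(1,0).
Applying x(0)=0, y(0)=4 gives K_1=4, K_2=8.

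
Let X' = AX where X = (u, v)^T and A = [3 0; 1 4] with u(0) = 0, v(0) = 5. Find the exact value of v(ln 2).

80

A = [[3,0],[1,4]]; eigenvalues λ = 3, 4.
Eigenvectors: (1,-1) for λ=3, (0,-1) for λ=4.
From the initial condition, c_1 = 0, c_2 = -5.
v(ln 2) = (0)(2^3)(-1) + (-5)(2^4)(-1) = 80.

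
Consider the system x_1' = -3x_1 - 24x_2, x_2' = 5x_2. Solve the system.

x_1(t) = -K_1e^(-3t) - 3K_2e^(5t), x_2(t) = K_2e^(5t)

Coefficient matrix A = [[-3, -24], [0, 5]].
Characteristic polynomial det(A - λI) = λ^2 - 2λ - 15 = 0.
Eigenvalues λ = -3, 5.
For λ=-3: (A-λI) row 1 is [0, -24], so an eigenvector is (-1, 0).
For λ=5: (A-λI) row 1 is [-8, -24], so an eigenvector is (-3, 1).
General solution: K_1e^(-3t)(-1,0) + K_2e^(5t)(-3,1).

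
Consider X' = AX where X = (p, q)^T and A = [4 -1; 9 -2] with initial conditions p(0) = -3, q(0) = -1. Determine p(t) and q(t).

p(t) = -8te^(t) - 3e^(t), q(t) = -24te^(t) - e^(t)

Coefficient matrix A = [[4, -1], [9, -2]].
Characteristic polynomial det(A - λI) = λ^2 - 2λ + 1 = 0.
Single eigenvalue λ = 1 with algebraic multiplicity 2.
Eigenvector v = (-1,-3); generalized eigenvector w with (A-λI)w=v is (0,1).
General solution: e^(t)[K_1·v + K_2·(t·v + w)].
Applying p(0)=-3, q(0)=-1 gives K_1=3, K_2=8.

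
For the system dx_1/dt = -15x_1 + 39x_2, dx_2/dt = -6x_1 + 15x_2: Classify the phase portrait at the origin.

center

A = [[-15,39],[-6,15]]; det(A-λI) = λ^2 + 9.
λ = 0 ± 3i: zero real part.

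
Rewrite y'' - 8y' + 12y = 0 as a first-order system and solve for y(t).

Let x_1 = y, x_2 = y'. Then x_1' = x_2 and x_2' = -12x_1 + 8x_2.
A = [[0,1],[-12,8]]; det(A-λI) = λ^2 - 8λ + 12.
Eigenvalues λ = 2, 6 with eigenvectors (1,2), (1,6).

y(t) = K_1e^(2t) + K_2e^(6t)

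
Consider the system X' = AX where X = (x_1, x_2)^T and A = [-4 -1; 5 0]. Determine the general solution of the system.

x_1(t) = C_1e^(-2t)sin(t) - C_2e^(-2t)cos(t), x_2(t) = -2C_1e^(-2t)sin(t) - C_1e^(-2t)cos(t) - C_2e^(-2t)sin(t) + 2C_2e^(-2t)cos(t)

Coefficient matrix A = [[-4, -1], [5, 0]].
Characteristic polynomial det(A - λI) = λ^2 + 4λ + 5 = 0.
Eigenvalues λ = -2 ± i (complex conjugate pair).
For λ=-2+i: an eigenvector is (0,-1) - i(1,-2) = (0 - i, -1 + 2i).
A real fundamental pair from Re and Im of e^((-2+i)t)v: X_1 = e^(-2t)(cos(t)·(0,-1) + sin(t)·(1,-2)), X_2 = e^(-2t)(sin(t)·(0,-1) - cos(t)·(1,-2)).
General solution: C_1X_1 + C_2X_2.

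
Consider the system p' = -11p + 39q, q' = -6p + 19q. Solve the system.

p(t) = -3K_1e^(4t)sin(3t) - 2K_1e^(4t)cos(3t) - 2K_2e^(4t)sin(3t) + 3K_2e^(4t)cos(3t), q(t) = -K_1e^(4t)sin(3t) - K_1e^(4t)cos(3t) - K_2e^(4t)sin(3t) + K_2e^(4t)cos(3t)

Coefficient matrix A = [[-11, 39], [-6, 19]].
Characteristic polynomial det(A - λI) = λ^2 - 8λ + 25 = 0.
Eigenvalues λ = 4 ± 3i (complex conjugate pair).
For λ=4+3i: an eigenvector is (-2,-1) - i(-3,-1) = (-2 + 3i, -1 + i).
A real fundamental pair from Re and Im of e^((4+3i)t)v: X_1 = e^(4t)(cos(3t)·(-2,-1) + sin(3t)·(-3,-1)), X_2 = e^(4t)(sin(3t)·(-2,-1) - cos(3t)·(-3,-1)).
General solution: K_1X_1 + K_2X_2.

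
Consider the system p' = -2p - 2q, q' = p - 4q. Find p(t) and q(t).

p(t) = C_1e^(-3t)sin(t) - C_1e^(-3t)cos(t) - C_2e^(-3t)sin(t) - C_2e^(-3t)cos(t), q(t) = -C_1e^(-3t)cos(t) - C_2e^(-3t)sin(t)

Coefficient matrix A = [[-2, -2], [1, -4]].
Characteristic polynomial det(A - λI) = λ^2 + 6λ + 10 = 0.
Eigenvalues λ = -3 ± i (complex conjugate pair).
For λ=-3+i: an eigenvector is (-1,-1) - i(1,0) = (-1 - i, -1).
A real fundamental pair from Re and Im of e^((-3+i)t)v: X_1 = e^(-3t)(cos(t)·(-1,-1) + sin(t)·(1,0)), X_2 = e^(-3t)(sin(t)·(-1,-1) - cos(t)·(1,0)).
General solution: C_1X_1 + C_2X_2.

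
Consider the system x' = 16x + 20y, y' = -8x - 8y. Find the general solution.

Coefficient matrix A = [[16, 20], [-8, -8]].
Characteristic polynomial det(A - λI) = λ^2 - 8λ + 32 = 0.
Eigenvalues λ = 4 ± 4i (complex conjugate pair).
For λ=4+4i: an eigenvector is (2,-1) - i(1,-1) = (2 - i, -1 + i).
A real fundamental pair from Re and Im of e^((4+4i)t)v: X_1 = e^(4t)(cos(4t)·(2,-1) + sin(4t)·(1,-1)), X_2 = e^(4t)(sin(4t)·(2,-1) - cos(4t)·(1,-1)).
General solution: K_1X_1 + K_2X_2.

x(t) = K_1e^(4t)sin(4t) + 2K_1e^(4t)cos(4t) + 2K_2e^(4t)sin(4t) - K_2e^(4t)cos(4t), y(t) = -K_1e^(4t)sin(4t) - K_1e^(4t)cos(4t) - K_2e^(4t)sin(4t) + K_2e^(4t)cos(4t)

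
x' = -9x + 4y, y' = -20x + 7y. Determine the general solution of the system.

Coefficient matrix A = [[-9, 4], [-20, 7]].
Characteristic polynomial det(A - λI) = λ^2 + 2λ + 17 = 0.
Eigenvalues λ = -1 ± 4i (complex conjugate pair).
For λ=-1+4i: an eigenvector is (0,-1) - i(-1,-2) = (0 + i, -1 + 2i).
A real fundamental pair from Re and Im of e^((-1+4i)t)v: X_1 = e^(-t)(cos(4t)·(0,-1) + sin(4t)·(-1,-2)), X_2 = e^(-t)(sin(4t)·(0,-1) - cos(4t)·(-1,-2)).
General solution: K_1X_1 + K_2X_2.

x(t) = -K_1e^(-t)sin(4t) + K_2e^(-t)cos(4t), y(t) = -2K_1e^(-t)sin(4t) - K_1e^(-t)cos(4t) - K_2e^(-t)sin(4t) + 2K_2e^(-t)cos(4t)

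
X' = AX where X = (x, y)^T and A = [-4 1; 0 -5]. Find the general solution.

x(t) = -C_1e^(-4t) + C_2e^(-5t), y(t) = -C_2e^(-5t)

Coefficient matrix A = [[-4, 1], [0, -5]].
Characteristic polynomial det(A - λI) = λ^2 + 9λ + 20 = 0.
Eigenvalues λ = -4, -5.
For λ=-4: (A-λI) row 1 is [0, 1], so an eigenvector is (-1, 0).
For λ=-5: (A-λI) row 1 is [1, 1], so an eigenvector is (1, -1).
General solution: C_1e^(-4t)(-1,0) + C_2e^(-5t)(1,-1).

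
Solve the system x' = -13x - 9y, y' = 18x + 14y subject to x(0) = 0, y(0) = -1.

x(t) = e^(5t) - e^(-4t), y(t) = -2e^(5t) + e^(-4t)

Coefficient matrix A = [[-13, -9], [18, 14]].
Characteristic polynomial det(A - λI) = λ^2 - λ - 20 = 0.
Eigenvalues λ = -4, 5.
For λ=-4: (A-λI) row 1 is [-9, -9], so an eigenvector is (-1, 1).
For λ=5: (A-λI) row 1 is [-18, -9], so an eigenvector is (1, -2).
General solution: c_1e^(-4t)(-1,1) + c_2e^(5t)(1,-2).
Applying x(0)=0, y(0)=-1 gives c_1=1, c_2=1.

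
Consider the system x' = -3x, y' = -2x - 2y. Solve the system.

x(t) = C_2e^(-3t), y(t) = -C_1e^(-2t) + 2C_2e^(-3t)

Coefficient matrix A = [[-3, 0], [-2, -2]].
Characteristic polynomial det(A - λI) = λ^2 + 5λ + 6 = 0.
Eigenvalues λ = -2, -3.
For λ=-2: (A-λI) row 1 is [-1, 0], so an eigenvector is (0, -1).
For λ=-3: (A-λI) row 2 is [-2, 1], so an eigenvector is (1, 2).
General solution: C_1e^(-2t)(0,-1) + C_2e^(-3t)(1,2).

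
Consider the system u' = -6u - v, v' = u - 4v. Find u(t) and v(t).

Coefficient matrix A = [[-6, -1], [1, -4]].
Characteristic polynomial det(A - λI) = λ^2 + 10λ + 25 = 0.
Single eigenvalue λ = -5 with algebraic multiplicity 2.
Eigenvector v = (1,-1); generalized eigenvector w with (A-λI)w=v is (-3,2).
General solution: e^(-5t)[K_1·v + K_2·(t·v + w)].

u(t) = K_1e^(-5t) + K_2te^(-5t) - 3K_2e^(-5t), v(t) = -K_1e^(-5t) - K_2te^(-5t) + 2K_2e^(-5t)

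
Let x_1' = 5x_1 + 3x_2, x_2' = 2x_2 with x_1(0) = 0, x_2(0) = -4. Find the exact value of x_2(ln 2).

-16

A = [[5,3],[0,2]]; eigenvalues λ = 2, 5.
Eigenvectors: (-1,1) for λ=2, (1,0) for λ=5.
From the initial condition, c_1 = -4, c_2 = -4.
x_2(ln 2) = (-4)(2^2)(1) + (-4)(2^5)(0) = -16.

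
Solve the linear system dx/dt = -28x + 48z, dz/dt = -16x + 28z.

x(t) = 3K_1e^(4t) - 2K_2e^(-4t), z(t) = 2K_1e^(4t) - K_2e^(-4t)

Coefficient matrix A = [[-28, 48], [-16, 28]].
Characteristic polynomial det(A - λI) = λ^2 - 16 = 0.
Eigenvalues λ = 4, -4.
For λ=4: (A-λI) row 1 is [-32, 48], so an eigenvector is (3, 2).
For λ=-4: (A-λI) row 1 is [-24, 48], so an eigenvector is (-2, -1).
General solution: K_1e^(4t)(3,2) + K_2e^(-4t)(-2,-1).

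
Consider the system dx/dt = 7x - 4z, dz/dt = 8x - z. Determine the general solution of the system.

x(t) = K_1e^(3t)sin(4t) - K_2e^(3t)cos(4t), z(t) = K_1e^(3t)sin(4t) - K_1e^(3t)cos(4t) - K_2e^(3t)sin(4t) - K_2e^(3t)cos(4t)

Coefficient matrix A = [[7, -4], [8, -1]].
Characteristic polynomial det(A - λI) = λ^2 - 6λ + 25 = 0.
Eigenvalues λ = 3 ± 4i (complex conjugate pair).
For λ=3+4i: an eigenvector is (0,-1) - i(1,1) = (0 - i, -1 - i).
A real fundamental pair from Re and Im of e^((3+4i)t)v: X_1 = e^(3t)(cos(4t)·(0,-1) + sin(4t)·(1,1)), X_2 = e^(3t)(sin(4t)·(0,-1) - cos(4t)·(1,1)).
General solution: K_1X_1 + K_2X_2.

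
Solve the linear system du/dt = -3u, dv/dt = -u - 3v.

Coefficient matrix A = [[-3, 0], [-1, -3]].
Characteristic polynomial det(A - λI) = λ^2 + 6λ + 9 = 0.
Single eigenvalue λ = -3 with algebraic multiplicity 2.
Eigenvector v = (0,1); generalized eigenvector w with (A-λI)w=v is (-1,3).
General solution: e^(-3t)[K_1·v + K_2·(t·v + w)].

u(t) = -K_2e^(-3t), v(t) = K_1e^(-3t) + K_2te^(-3t) + 3K_2e^(-3t)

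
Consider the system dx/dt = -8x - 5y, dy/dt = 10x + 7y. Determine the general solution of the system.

Coefficient matrix A = [[-8, -5], [10, 7]].
Characteristic polynomial det(A - λI) = λ^2 + λ - 6 = 0.
Eigenvalues λ = -3, 2.
For λ=-3: (A-λI) row 1 is [-5, -5], so an eigenvector is (-1, 1).
For λ=2: (A-λI) row 1 is [-10, -5], so an eigenvector is (-1, 2).
General solution: C_1e^(-3t)(-1,1) + C_2e^(2t)(-1,2).

x(t) = -C_1e^(-3t) - C_2e^(2t), y(t) = C_1e^(-3t) + 2C_2e^(2t)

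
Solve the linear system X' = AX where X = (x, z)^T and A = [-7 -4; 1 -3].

x(t) = -2K_1e^(-5t) - 2K_2te^(-5t) - K_2e^(-5t), z(t) = K_1e^(-5t) + K_2te^(-5t) + K_2e^(-5t)

Coefficient matrix A = [[-7, -4], [1, -3]].
Characteristic polynomial det(A - λI) = λ^2 + 10λ + 25 = 0.
Single eigenvalue λ = -5 with algebraic multiplicity 2.
Eigenvector v = (-2,1); generalized eigenvector w with (A-λI)w=v is (-1,1).
General solution: e^(-5t)[K_1·v + K_2·(t·v + w)].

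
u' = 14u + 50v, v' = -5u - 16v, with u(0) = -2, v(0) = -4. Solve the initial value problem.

u(t) = -46e^(-t)sin(5t) - 2e^(-t)cos(5t), v(t) = 14e^(-t)sin(5t) - 4e^(-t)cos(5t)

Coefficient matrix A = [[14, 50], [-5, -16]].
Characteristic polynomial det(A - λI) = λ^2 + 2λ + 26 = 0.
Eigenvalues λ = -1 ± 5i (complex conjugate pair).
For λ=-1+5i: an eigenvector is (-1,0) - i(-3,1) = (-1 + 3i, 0 - i).
A real fundamental pair from Re and Im of e^((-1+5i)t)v: X_1 = e^(-t)(cos(5t)·(-1,0) + sin(5t)·(-3,1)), X_2 = e^(-t)(sin(5t)·(-1,0) - cos(5t)·(-3,1)).
General solution: C_1X_1 + C_2X_2.
Applying u(0)=-2, v(0)=-4 gives C_1=14, C_2=4.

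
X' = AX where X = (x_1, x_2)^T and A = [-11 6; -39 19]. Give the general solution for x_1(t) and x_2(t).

x_1(t) = -C_1e^(4t)sin(3t) - C_1e^(4t)cos(3t) - C_2e^(4t)sin(3t) + C_2e^(4t)cos(3t), x_2(t) = -2C_1e^(4t)sin(3t) - 3C_1e^(4t)cos(3t) - 3C_2e^(4t)sin(3t) + 2C_2e^(4t)cos(3t)

Coefficient matrix A = [[-11, 6], [-39, 19]].
Characteristic polynomial det(A - λI) = λ^2 - 8λ + 25 = 0.
Eigenvalues λ = 4 ± 3i (complex conjugate pair).
For λ=4+3i: an eigenvector is (-1,-3) - i(-1,-2) = (-1 + i, -3 + 2i).
A real fundamental pair from Re and Im of e^((4+3i)t)v: X_1 = e^(4t)(cos(3t)·(-1,-3) + sin(3t)·(-1,-2)), X_2 = e^(4t)(sin(3t)·(-1,-3) - cos(3t)·(-1,-2)).
General solution: C_1X_1 + C_2X_2.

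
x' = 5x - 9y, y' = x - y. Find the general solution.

Coefficient matrix A = [[5, -9], [1, -1]].
Characteristic polynomial det(A - λI) = λ^2 - 4λ + 4 = 0.
Single eigenvalue λ = 2 with algebraic multiplicity 2.
Eigenvector v = (3,1); generalized eigenvector w with (A-λI)w=v is (-2,-1).
General solution: e^(2t)[C_1·v + C_2·(t·v + w)].

x(t) = 3C_1e^(2t) + 3C_2te^(2t) - 2C_2e^(2t), y(t) = C_1e^(2t) + C_2te^(2t) - C_2e^(2t)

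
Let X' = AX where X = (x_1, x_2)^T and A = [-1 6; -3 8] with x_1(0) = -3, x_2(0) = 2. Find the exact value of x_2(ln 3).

1656

A = [[-1,6],[-3,8]]; eigenvalues λ = 5, 2.
Eigenvectors: (1,1) for λ=5, (-2,-1) for λ=2.
From the initial condition, c_1 = 7, c_2 = 5.
x_2(ln 3) = (7)(3^5)(1) + (5)(3^2)(-1) = 1656.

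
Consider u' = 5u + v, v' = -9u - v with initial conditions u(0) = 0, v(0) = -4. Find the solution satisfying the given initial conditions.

u(t) = -4te^(2t), v(t) = 12te^(2t) - 4e^(2t)

Coefficient matrix A = [[5, 1], [-9, -1]].
Characteristic polynomial det(A - λI) = λ^2 - 4λ + 4 = 0.
Single eigenvalue λ = 2 with algebraic multiplicity 2.
Eigenvector v = (-1,3); generalized eigenvector w with (A-λI)w=v is (0,-1).
General solution: e^(2t)[K_1·v + K_2·(t·v + w)].
Applying u(0)=0, v(0)=-4 gives K_1=0, K_2=4.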